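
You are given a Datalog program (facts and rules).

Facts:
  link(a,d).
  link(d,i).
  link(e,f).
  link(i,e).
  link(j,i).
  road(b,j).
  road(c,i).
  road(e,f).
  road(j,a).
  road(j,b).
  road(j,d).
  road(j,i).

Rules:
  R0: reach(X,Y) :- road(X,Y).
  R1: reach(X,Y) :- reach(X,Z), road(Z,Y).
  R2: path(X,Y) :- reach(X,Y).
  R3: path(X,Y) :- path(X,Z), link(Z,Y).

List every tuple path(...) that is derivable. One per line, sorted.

round 1: derive reach(b,j) via R0 from road(b,j)
round 1: derive reach(c,i) via R0 from road(c,i)
round 1: derive reach(e,f) via R0 from road(e,f)
round 1: derive reach(j,a) via R0 from road(j,a)
round 1: derive reach(j,b) via R0 from road(j,b)
round 1: derive reach(j,d) via R0 from road(j,d)
round 1: derive reach(j,i) via R0 from road(j,i)
round 2: derive reach(b,a) via R1 from reach(b,j), road(j,a)
round 2: derive reach(b,b) via R1 from reach(b,j), road(j,b)
round 2: derive reach(b,d) via R1 from reach(b,j), road(j,d)
round 2: derive reach(b,i) via R1 from reach(b,j), road(j,i)
round 2: derive reach(j,j) via R1 from reach(j,b), road(b,j)
round 2: derive path(b,j) via R2 from reach(b,j)
round 2: derive path(c,i) via R2 from reach(c,i)
round 2: derive path(e,f) via R2 from reach(e,f)
round 2: derive path(j,a) via R2 from reach(j,a)
round 2: derive path(j,b) via R2 from reach(j,b)
round 2: derive path(j,d) via R2 from reach(j,d)
round 2: derive path(j,i) via R2 from reach(j,i)
round 3: derive path(b,a) via R2 from reach(b,a)
round 3: derive path(b,b) via R2 from reach(b,b)
round 3: derive path(b,d) via R2 from reach(b,d)
round 3: derive path(b,i) via R2 from reach(b,i)
round 3: derive path(j,j) via R2 from reach(j,j)
round 3: derive path(c,e) via R3 from path(c,i), link(i,e)
round 3: derive path(j,e) via R3 from path(j,i), link(i,e)
round 4: derive path(b,e) via R3 from path(b,i), link(i,e)
round 4: derive path(c,f) via R3 from path(c,e), link(e,f)
round 4: derive path(j,f) via R3 from path(j,e), link(e,f)
round 5: derive path(b,f) via R3 from path(b,e), link(e,f)

path(b,a)
path(b,b)
path(b,d)
path(b,e)
path(b,f)
path(b,i)
path(b,j)
path(c,e)
path(c,f)
path(c,i)
path(e,f)
path(j,a)
path(j,b)
path(j,d)
path(j,e)
path(j,f)
path(j,i)
path(j,j)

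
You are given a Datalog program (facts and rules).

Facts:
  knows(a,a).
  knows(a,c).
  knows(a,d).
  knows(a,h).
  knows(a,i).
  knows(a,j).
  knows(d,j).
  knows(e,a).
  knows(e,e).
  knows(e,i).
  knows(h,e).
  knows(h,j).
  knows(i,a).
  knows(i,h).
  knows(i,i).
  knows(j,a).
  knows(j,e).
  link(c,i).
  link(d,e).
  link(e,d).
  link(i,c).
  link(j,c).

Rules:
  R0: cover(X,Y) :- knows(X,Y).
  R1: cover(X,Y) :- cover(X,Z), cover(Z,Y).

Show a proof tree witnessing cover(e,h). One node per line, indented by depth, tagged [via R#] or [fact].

cover(e,h)  [via R1]
  cover(e,a)  [via R0]
    knows(e,a)  [fact]
  cover(a,h)  [via R0]
    knows(a,h)  [fact]

round 1: derive cover(a,a) via R0 from knows(a,a)
round 1: derive cover(a,c) via R0 from knows(a,c)
round 1: derive cover(a,d) via R0 from knows(a,d)
round 1: derive cover(a,h) via R0 from knows(a,h)
round 1: derive cover(a,i) via R0 from knows(a,i)
round 1: derive cover(a,j) via R0 from knows(a,j)
round 1: derive cover(d,j) via R0 from knows(d,j)
round 1: derive cover(e,a) via R0 from knows(e,a)
round 1: derive cover(e,e) via R0 from knows(e,e)
round 1: derive cover(e,i) via R0 from knows(e,i)
round 1: derive cover(h,e) via R0 from knows(h,e)
round 1: derive cover(h,j) via R0 from knows(h,j)
round 1: derive cover(i,a) via R0 from knows(i,a)
round 1: derive cover(i,h) via R0 from knows(i,h)
round 1: derive cover(i,i) via R0 from knows(i,i)
round 1: derive cover(j,a) via R0 from knows(j,a)
round 1: derive cover(j,e) via R0 from knows(j,e)
round 2: derive cover(a,e) via R1 from cover(a,h), cover(h,e)
round 2: derive cover(d,a) via R1 from cover(d,j), cover(j,a)
round 2: derive cover(d,e) via R1 from cover(d,j), cover(j,e)
round 2: derive cover(e,c) via R1 from cover(e,a), cover(a,c)
round 2: derive cover(e,d) via R1 from cover(e,a), cover(a,d)
round 2: derive cover(e,h) via R1 from cover(e,a), cover(a,h)
round 2: derive cover(e,j) via R1 from cover(e,a), cover(a,j)
round 2: derive cover(h,a) via R1 from cover(h,e), cover(e,a)
round 2: derive cover(h,i) via R1 from cover(h,e), cover(e,i)
round 2: derive cover(i,c) via R1 from cover(i,a), cover(a,c)
round 2: derive cover(i,d) via R1 from cover(i,a), cover(a,d)
round 2: derive cover(i,e) via R1 from cover(i,h), cover(h,e)
round 2: derive cover(i,j) via R1 from cover(i,a), cover(a,j)
round 2: derive cover(j,c) via R1 from cover(j,a), cover(a,c)
round 2: derive cover(j,d) via R1 from cover(j,a), cover(a,d)
round 2: derive cover(j,h) via R1 from cover(j,a), cover(a,h)
round 2: derive cover(j,i) via R1 from cover(j,a), cover(a,i)
round 2: derive cover(j,j) via R1 from cover(j,a), cover(a,j)
round 3: derive cover(d,c) via R1 from cover(d,a), cover(a,c)
round 3: derive cover(d,d) via R1 from cover(d,a), cover(a,d)
round 3: derive cover(d,h) via R1 from cover(d,a), cover(a,h)
round 3: derive cover(d,i) via R1 from cover(d,a), cover(a,i)
round 3: derive cover(h,c) via R1 from cover(h,a), cover(a,c)
round 3: derive cover(h,d) via R1 from cover(h,a), cover(a,d)
round 3: derive cover(h,h) via R1 from cover(h,a), cover(a,h)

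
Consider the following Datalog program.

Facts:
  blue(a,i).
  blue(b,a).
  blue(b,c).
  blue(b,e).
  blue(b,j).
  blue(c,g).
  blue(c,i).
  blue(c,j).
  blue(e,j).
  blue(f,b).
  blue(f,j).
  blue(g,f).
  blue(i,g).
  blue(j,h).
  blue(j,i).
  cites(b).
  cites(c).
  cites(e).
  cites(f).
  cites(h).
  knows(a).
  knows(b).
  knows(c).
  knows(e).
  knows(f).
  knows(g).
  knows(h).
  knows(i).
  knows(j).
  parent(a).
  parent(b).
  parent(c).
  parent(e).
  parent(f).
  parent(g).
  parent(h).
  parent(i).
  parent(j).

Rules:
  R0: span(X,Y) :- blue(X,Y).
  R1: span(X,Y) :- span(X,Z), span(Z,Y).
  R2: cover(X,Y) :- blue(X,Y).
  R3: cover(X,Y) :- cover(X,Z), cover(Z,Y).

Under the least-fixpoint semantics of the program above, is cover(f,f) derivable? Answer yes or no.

yes

round 1: derive cover(a,i) via R2 from blue(a,i)
round 1: derive cover(b,a) via R2 from blue(b,a)
round 1: derive cover(b,c) via R2 from blue(b,c)
round 1: derive cover(b,e) via R2 from blue(b,e)
round 1: derive cover(b,j) via R2 from blue(b,j)
round 1: derive cover(c,g) via R2 from blue(c,g)
round 1: derive cover(c,i) via R2 from blue(c,i)
round 1: derive cover(c,j) via R2 from blue(c,j)
round 1: derive cover(e,j) via R2 from blue(e,j)
round 1: derive cover(f,b) via R2 from blue(f,b)
round 1: derive cover(f,j) via R2 from blue(f,j)
round 1: derive cover(g,f) via R2 from blue(g,f)
round 1: derive cover(i,g) via R2 from blue(i,g)
round 1: derive cover(j,h) via R2 from blue(j,h)
round 1: derive cover(j,i) via R2 from blue(j,i)
round 2: derive cover(a,g) via R3 from cover(a,i), cover(i,g)
round 2: derive cover(b,g) via R3 from cover(b,c), cover(c,g)
round 2: derive cover(b,h) via R3 from cover(b,j), cover(j,h)
round 2: derive cover(b,i) via R3 from cover(b,a), cover(a,i)
round 2: derive cover(c,f) via R3 from cover(c,g), cover(g,f)
round 2: derive cover(c,h) via R3 from cover(c,j), cover(j,h)
round 2: derive cover(e,h) via R3 from cover(e,j), cover(j,h)
round 2: derive cover(e,i) via R3 from cover(e,j), cover(j,i)
round 2: derive cover(f,a) via R3 from cover(f,b), cover(b,a)
round 2: derive cover(f,c) via R3 from cover(f,b), cover(b,c)
round 2: derive cover(f,e) via R3 from cover(f,b), cover(b,e)
round 2: derive cover(f,h) via R3 from cover(f,j), cover(j,h)
round 2: derive cover(f,i) via R3 from cover(f,j), cover(j,i)
round 2: derive cover(g,b) via R3 from cover(g,f), cover(f,b)
round 2: derive cover(g,j) via R3 from cover(g,f), cover(f,j)
round 2: derive cover(i,f) via R3 from cover(i,g), cover(g,f)
round 2: derive cover(j,g) via R3 from cover(j,i), cover(i,g)
round 3: derive cover(a,b) via R3 from cover(a,g), cover(g,b)
round 3: derive cover(a,f) via R3 from cover(a,g), cover(g,f)
round 3: derive cover(a,j) via R3 from cover(a,g), cover(g,j)
round 3: derive cover(b,b) via R3 from cover(b,g), cover(g,b)
round 3: derive cover(b,f) via R3 from cover(b,c), cover(c,f)
round 3: derive cover(c,a) via R3 from cover(c,f), cover(f,a)
round 3: derive cover(c,b) via R3 from cover(c,f), cover(f,b)
round 3: derive cover(c,c) via R3 from cover(c,f), cover(f,c)
round 3: derive cover(c,e) via R3 from cover(c,f), cover(f,e)
round 3: derive cover(e,f) via R3 from cover(e,i), cover(i,f)
round 3: derive cover(e,g) via R3 from cover(e,i), cover(i,g)
round 3: derive cover(f,f) via R3 from cover(f,c), cover(c,f)
round 3: derive cover(f,g) via R3 from cover(f,a), cover(a,g)
round 3: derive cover(g,a) via R3 from cover(g,b), cover(b,a)
round 3: derive cover(g,c) via R3 from cover(g,b), cover(b,c)
round 3: derive cover(g,e) via R3 from cover(g,b), cover(b,e)
round 3: derive cover(g,g) via R3 from cover(g,b), cover(b,g)
round 3: derive cover(g,h) via R3 from cover(g,b), cover(b,h)
round 3: derive cover(g,i) via R3 from cover(g,b), cover(b,i)
round 3: derive cover(i,a) via R3 from cover(i,f), cover(f,a)
round 3: derive cover(i,b) via R3 from cover(i,f), cover(f,b)
round 3: derive cover(i,c) via R3 from cover(i,f), cover(f,c)
round 3: derive cover(i,e) via R3 from cover(i,f), cover(f,e)
round 3: derive cover(i,h) via R3 from cover(i,f), cover(f,h)
round 3: derive cover(i,i) via R3 from cover(i,f), cover(f,i)
round 3: derive cover(i,j) via R3 from cover(i,f), cover(f,j)
round 3: derive cover(j,b) via R3 from cover(j,g), cover(g,b)
round 3: derive cover(j,f) via R3 from cover(j,g), cover(g,f)
round 3: derive cover(j,j) via R3 from cover(j,g), cover(g,j)
round 4: derive cover(a,a) via R3 from cover(a,b), cover(b,a)
round 4: derive cover(a,c) via R3 from cover(a,b), cover(b,c)
round 4: derive cover(a,e) via R3 from cover(a,b), cover(b,e)
round 4: derive cover(a,h) via R3 from cover(a,b), cover(b,h)
round 4: derive cover(e,a) via R3 from cover(e,f), cover(f,a)
round 4: derive cover(e,b) via R3 from cover(e,f), cover(f,b)
round 4: derive cover(e,c) via R3 from cover(e,f), cover(f,c)
round 4: derive cover(e,e) via R3 from cover(e,f), cover(f,e)
round 4: derive cover(j,a) via R3 from cover(j,b), cover(b,a)
round 4: derive cover(j,c) via R3 from cover(j,b), cover(b,c)
round 4: derive cover(j,e) via R3 from cover(j,b), cover(b,e)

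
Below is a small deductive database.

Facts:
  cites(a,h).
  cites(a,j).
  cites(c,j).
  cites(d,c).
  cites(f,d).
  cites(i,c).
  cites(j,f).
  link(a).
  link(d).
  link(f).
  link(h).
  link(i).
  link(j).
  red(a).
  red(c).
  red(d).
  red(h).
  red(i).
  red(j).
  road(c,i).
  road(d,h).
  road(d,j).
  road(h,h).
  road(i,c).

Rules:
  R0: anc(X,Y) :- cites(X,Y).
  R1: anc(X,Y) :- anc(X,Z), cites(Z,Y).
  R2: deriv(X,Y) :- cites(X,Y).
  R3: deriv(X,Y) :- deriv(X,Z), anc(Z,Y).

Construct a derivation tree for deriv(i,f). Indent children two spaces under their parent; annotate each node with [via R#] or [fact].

round 1: derive anc(a,h) via R0 from cites(a,h)
round 1: derive anc(a,j) via R0 from cites(a,j)
round 1: derive anc(c,j) via R0 from cites(c,j)
round 1: derive anc(d,c) via R0 from cites(d,c)
round 1: derive anc(f,d) via R0 from cites(f,d)
round 1: derive anc(i,c) via R0 from cites(i,c)
round 1: derive anc(j,f) via R0 from cites(j,f)
round 1: derive deriv(a,h) via R2 from cites(a,h)
round 1: derive deriv(a,j) via R2 from cites(a,j)
round 1: derive deriv(c,j) via R2 from cites(c,j)
round 1: derive deriv(d,c) via R2 from cites(d,c)
round 1: derive deriv(f,d) via R2 from cites(f,d)
round 1: derive deriv(i,c) via R2 from cites(i,c)
round 1: derive deriv(j,f) via R2 from cites(j,f)
round 2: derive anc(a,f) via R1 from anc(a,j), cites(j,f)
round 2: derive anc(c,f) via R1 from anc(c,j), cites(j,f)
round 2: derive anc(d,j) via R1 from anc(d,c), cites(c,j)
round 2: derive anc(f,c) via R1 from anc(f,d), cites(d,c)
round 2: derive anc(i,j) via R1 from anc(i,c), cites(c,j)
round 2: derive anc(j,d) via R1 from anc(j,f), cites(f,d)
round 2: derive deriv(a,f) via R3 from deriv(a,j), anc(j,f)
round 2: derive deriv(c,f) via R3 from deriv(c,j), anc(j,f)
round 2: derive deriv(d,j) via R3 from deriv(d,c), anc(c,j)
round 2: derive deriv(f,c) via R3 from deriv(f,d), anc(d,c)
round 2: derive deriv(i,j) via R3 from deriv(i,c), anc(c,j)
round 2: derive deriv(j,d) via R3 from deriv(j,f), anc(f,d)
round 3: derive anc(a,d) via R1 from anc(a,f), cites(f,d)
round 3: derive anc(c,d) via R1 from anc(c,f), cites(f,d)
round 3: derive anc(d,f) via R1 from anc(d,j), cites(j,f)
round 3: derive anc(f,j) via R1 from anc(f,c), cites(c,j)
round 3: derive anc(i,f) via R1 from anc(i,j), cites(j,f)
round 3: derive anc(j,c) via R1 from anc(j,d), cites(d,c)
round 3: derive deriv(a,c) via R3 from deriv(a,f), anc(f,c)
round 3: derive deriv(a,d) via R3 from deriv(a,f), anc(f,d)
round 3: derive deriv(c,c) via R3 from deriv(c,f), anc(f,c)
round 3: derive deriv(c,d) via R3 from deriv(c,f), anc(f,d)
round 3: derive deriv(d,d) via R3 from deriv(d,j), anc(j,d)
round 3: derive deriv(d,f) via R3 from deriv(d,c), anc(c,f)
round 3: derive deriv(f,f) via R3 from deriv(f,c), anc(c,f)
round 3: derive deriv(f,j) via R3 from deriv(f,c), anc(c,j)
round 3: derive deriv(i,d) via R3 from deriv(i,j), anc(j,d)
round 3: derive deriv(i,f) via R3 from deriv(i,c), anc(c,f)
round 3: derive deriv(j,c) via R3 from deriv(j,d), anc(d,c)
round 3: derive deriv(j,j) via R3 from deriv(j,d), anc(d,j)
round 4: derive anc(a,c) via R1 from anc(a,d), cites(d,c)
round 4: derive anc(c,c) via R1 from anc(c,d), cites(d,c)
round 4: derive anc(d,d) via R1 from anc(d,f), cites(f,d)
round 4: derive anc(f,f) via R1 from anc(f,j), cites(j,f)
round 4: derive anc(i,d) via R1 from anc(i,f), cites(f,d)
round 4: derive anc(j,j) via R1 from anc(j,c), cites(c,j)

deriv(i,f)  [via R3]
  deriv(i,c)  [via R2]
    cites(i,c)  [fact]
  anc(c,f)  [via R1]
    anc(c,j)  [via R0]
      cites(c,j)  [fact]
    cites(j,f)  [fact]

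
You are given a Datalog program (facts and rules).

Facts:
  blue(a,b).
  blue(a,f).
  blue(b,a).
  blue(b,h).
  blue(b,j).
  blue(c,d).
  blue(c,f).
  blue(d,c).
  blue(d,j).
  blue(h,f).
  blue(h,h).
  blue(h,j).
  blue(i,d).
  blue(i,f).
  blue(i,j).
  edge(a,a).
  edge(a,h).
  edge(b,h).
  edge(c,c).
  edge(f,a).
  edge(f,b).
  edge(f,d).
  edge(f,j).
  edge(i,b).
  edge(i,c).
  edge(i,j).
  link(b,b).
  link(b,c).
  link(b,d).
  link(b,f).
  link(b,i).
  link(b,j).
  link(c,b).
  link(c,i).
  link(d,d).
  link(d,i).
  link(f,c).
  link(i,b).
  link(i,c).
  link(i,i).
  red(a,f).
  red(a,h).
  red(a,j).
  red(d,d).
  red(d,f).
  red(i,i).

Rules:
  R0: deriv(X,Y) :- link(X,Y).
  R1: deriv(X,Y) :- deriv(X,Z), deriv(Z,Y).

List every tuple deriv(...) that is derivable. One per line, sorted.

round 1: derive deriv(b,b) via R0 from link(b,b)
round 1: derive deriv(b,c) via R0 from link(b,c)
round 1: derive deriv(b,d) via R0 from link(b,d)
round 1: derive deriv(b,f) via R0 from link(b,f)
round 1: derive deriv(b,i) via R0 from link(b,i)
round 1: derive deriv(b,j) via R0 from link(b,j)
round 1: derive deriv(c,b) via R0 from link(c,b)
round 1: derive deriv(c,i) via R0 from link(c,i)
round 1: derive deriv(d,d) via R0 from link(d,d)
round 1: derive deriv(d,i) via R0 from link(d,i)
round 1: derive deriv(f,c) via R0 from link(f,c)
round 1: derive deriv(i,b) via R0 from link(i,b)
round 1: derive deriv(i,c) via R0 from link(i,c)
round 1: derive deriv(i,i) via R0 from link(i,i)
round 2: derive deriv(c,c) via R1 from deriv(c,b), deriv(b,c)
round 2: derive deriv(c,d) via R1 from deriv(c,b), deriv(b,d)
round 2: derive deriv(c,f) via R1 from deriv(c,b), deriv(b,f)
round 2: derive deriv(c,j) via R1 from deriv(c,b), deriv(b,j)
round 2: derive deriv(d,b) via R1 from deriv(d,i), deriv(i,b)
round 2: derive deriv(d,c) via R1 from deriv(d,i), deriv(i,c)
round 2: derive deriv(f,b) via R1 from deriv(f,c), deriv(c,b)
round 2: derive deriv(f,i) via R1 from deriv(f,c), deriv(c,i)
round 2: derive deriv(i,d) via R1 from deriv(i,b), deriv(b,d)
round 2: derive deriv(i,f) via R1 from deriv(i,b), deriv(b,f)
round 2: derive deriv(i,j) via R1 from deriv(i,b), deriv(b,j)
round 3: derive deriv(d,f) via R1 from deriv(d,b), deriv(b,f)
round 3: derive deriv(d,j) via R1 from deriv(d,b), deriv(b,j)
round 3: derive deriv(f,d) via R1 from deriv(f,b), deriv(b,d)
round 3: derive deriv(f,f) via R1 from deriv(f,b), deriv(b,f)
round 3: derive deriv(f,j) via R1 from deriv(f,b), deriv(b,j)

deriv(b,b)
deriv(b,c)
deriv(b,d)
deriv(b,f)
deriv(b,i)
deriv(b,j)
deriv(c,b)
deriv(c,c)
deriv(c,d)
deriv(c,f)
deriv(c,i)
deriv(c,j)
deriv(d,b)
deriv(d,c)
deriv(d,d)
deriv(d,f)
deriv(d,i)
deriv(d,j)
deriv(f,b)
deriv(f,c)
deriv(f,d)
deriv(f,f)
deriv(f,i)
deriv(f,j)
deriv(i,b)
deriv(i,c)
deriv(i,d)
deriv(i,f)
deriv(i,i)
deriv(i,j)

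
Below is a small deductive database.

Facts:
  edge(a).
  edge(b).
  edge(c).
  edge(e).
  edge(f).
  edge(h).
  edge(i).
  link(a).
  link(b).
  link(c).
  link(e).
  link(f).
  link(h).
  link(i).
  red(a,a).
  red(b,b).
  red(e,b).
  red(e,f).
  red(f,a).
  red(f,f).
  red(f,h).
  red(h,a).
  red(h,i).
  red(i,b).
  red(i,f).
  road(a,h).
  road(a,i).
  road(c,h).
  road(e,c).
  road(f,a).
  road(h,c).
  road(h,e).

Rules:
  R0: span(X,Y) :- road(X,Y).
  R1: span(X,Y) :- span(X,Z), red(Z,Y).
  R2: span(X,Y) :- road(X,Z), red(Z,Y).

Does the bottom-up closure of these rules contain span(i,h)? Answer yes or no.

no

round 1: derive span(a,h) via R0 from road(a,h)
round 1: derive span(a,i) via R0 from road(a,i)
round 1: derive span(c,h) via R0 from road(c,h)
round 1: derive span(e,c) via R0 from road(e,c)
round 1: derive span(f,a) via R0 from road(f,a)
round 1: derive span(h,c) via R0 from road(h,c)
round 1: derive span(h,e) via R0 from road(h,e)
round 1: derive span(a,a) via R2 from road(a,h), red(h,a)
round 1: derive span(a,b) via R2 from road(a,i), red(i,b)
round 1: derive span(a,f) via R2 from road(a,i), red(i,f)
round 1: derive span(c,a) via R2 from road(c,h), red(h,a)
round 1: derive span(c,i) via R2 from road(c,h), red(h,i)
round 1: derive span(h,b) via R2 from road(h,e), red(e,b)
round 1: derive span(h,f) via R2 from road(h,e), red(e,f)
round 2: derive span(c,b) via R1 from span(c,i), red(i,b)
round 2: derive span(c,f) via R1 from span(c,i), red(i,f)
round 2: derive span(h,a) via R1 from span(h,f), red(f,a)
round 2: derive span(h,h) via R1 from span(h,f), red(f,h)
round 3: derive span(h,i) via R1 from span(h,h), red(h,i)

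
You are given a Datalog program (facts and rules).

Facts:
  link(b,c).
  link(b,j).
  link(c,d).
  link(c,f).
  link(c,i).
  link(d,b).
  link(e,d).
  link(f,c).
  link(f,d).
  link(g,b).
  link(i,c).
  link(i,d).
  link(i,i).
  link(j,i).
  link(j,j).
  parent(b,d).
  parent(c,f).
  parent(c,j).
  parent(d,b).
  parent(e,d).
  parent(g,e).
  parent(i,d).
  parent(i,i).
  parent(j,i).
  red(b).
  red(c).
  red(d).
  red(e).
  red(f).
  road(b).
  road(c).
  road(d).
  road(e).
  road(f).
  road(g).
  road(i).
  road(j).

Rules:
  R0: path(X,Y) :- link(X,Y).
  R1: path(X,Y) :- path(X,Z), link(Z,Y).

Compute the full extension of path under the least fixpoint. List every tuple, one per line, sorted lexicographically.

round 1: derive path(b,c) via R0 from link(b,c)
round 1: derive path(b,j) via R0 from link(b,j)
round 1: derive path(c,d) via R0 from link(c,d)
round 1: derive path(c,f) via R0 from link(c,f)
round 1: derive path(c,i) via R0 from link(c,i)
round 1: derive path(d,b) via R0 from link(d,b)
round 1: derive path(e,d) via R0 from link(e,d)
round 1: derive path(f,c) via R0 from link(f,c)
round 1: derive path(f,d) via R0 from link(f,d)
round 1: derive path(g,b) via R0 from link(g,b)
round 1: derive path(i,c) via R0 from link(i,c)
round 1: derive path(i,d) via R0 from link(i,d)
round 1: derive path(i,i) via R0 from link(i,i)
round 1: derive path(j,i) via R0 from link(j,i)
round 1: derive path(j,j) via R0 from link(j,j)
round 2: derive path(b,d) via R1 from path(b,c), link(c,d)
round 2: derive path(b,f) via R1 from path(b,c), link(c,f)
round 2: derive path(b,i) via R1 from path(b,c), link(c,i)
round 2: derive path(c,b) via R1 from path(c,d), link(d,b)
round 2: derive path(c,c) via R1 from path(c,f), link(f,c)
round 2: derive path(d,c) via R1 from path(d,b), link(b,c)
round 2: derive path(d,j) via R1 from path(d,b), link(b,j)
round 2: derive path(e,b) via R1 from path(e,d), link(d,b)
round 2: derive path(f,b) via R1 from path(f,d), link(d,b)
round 2: derive path(f,f) via R1 from path(f,c), link(c,f)
round 2: derive path(f,i) via R1 from path(f,c), link(c,i)
round 2: derive path(g,c) via R1 from path(g,b), link(b,c)
round 2: derive path(g,j) via R1 from path(g,b), link(b,j)
round 2: derive path(i,b) via R1 from path(i,d), link(d,b)
round 2: derive path(i,f) via R1 from path(i,c), link(c,f)
round 2: derive path(j,c) via R1 from path(j,i), link(i,c)
round 2: derive path(j,d) via R1 from path(j,i), link(i,d)
round 3: derive path(b,b) via R1 from path(b,d), link(d,b)
round 3: derive path(c,j) via R1 from path(c,b), link(b,j)
round 3: derive path(d,d) via R1 from path(d,c), link(c,d)
round 3: derive path(d,f) via R1 from path(d,c), link(c,f)
round 3: derive path(d,i) via R1 from path(d,c), link(c,i)
round 3: derive path(e,c) via R1 from path(e,b), link(b,c)
round 3: derive path(e,j) via R1 from path(e,b), link(b,j)
round 3: derive path(f,j) via R1 from path(f,b), link(b,j)
round 3: derive path(g,d) via R1 from path(g,c), link(c,d)
round 3: derive path(g,f) via R1 from path(g,c), link(c,f)
round 3: derive path(g,i) via R1 from path(g,c), link(c,i)
round 3: derive path(i,j) via R1 from path(i,b), link(b,j)
round 3: derive path(j,b) via R1 from path(j,d), link(d,b)
round 3: derive path(j,f) via R1 from path(j,c), link(c,f)
round 4: derive path(e,f) via R1 from path(e,c), link(c,f)
round 4: derive path(e,i) via R1 from path(e,c), link(c,i)

path(b,b)
path(b,c)
path(b,d)
path(b,f)
path(b,i)
path(b,j)
path(c,b)
path(c,c)
path(c,d)
path(c,f)
path(c,i)
path(c,j)
path(d,b)
path(d,c)
path(d,d)
path(d,f)
path(d,i)
path(d,j)
path(e,b)
path(e,c)
path(e,d)
path(e,f)
path(e,i)
path(e,j)
path(f,b)
path(f,c)
path(f,d)
path(f,f)
path(f,i)
path(f,j)
path(g,b)
path(g,c)
path(g,d)
path(g,f)
path(g,i)
path(g,j)
path(i,b)
path(i,c)
path(i,d)
path(i,f)
path(i,i)
path(i,j)
path(j,b)
path(j,c)
path(j,d)
path(j,f)
path(j,i)
path(j,j)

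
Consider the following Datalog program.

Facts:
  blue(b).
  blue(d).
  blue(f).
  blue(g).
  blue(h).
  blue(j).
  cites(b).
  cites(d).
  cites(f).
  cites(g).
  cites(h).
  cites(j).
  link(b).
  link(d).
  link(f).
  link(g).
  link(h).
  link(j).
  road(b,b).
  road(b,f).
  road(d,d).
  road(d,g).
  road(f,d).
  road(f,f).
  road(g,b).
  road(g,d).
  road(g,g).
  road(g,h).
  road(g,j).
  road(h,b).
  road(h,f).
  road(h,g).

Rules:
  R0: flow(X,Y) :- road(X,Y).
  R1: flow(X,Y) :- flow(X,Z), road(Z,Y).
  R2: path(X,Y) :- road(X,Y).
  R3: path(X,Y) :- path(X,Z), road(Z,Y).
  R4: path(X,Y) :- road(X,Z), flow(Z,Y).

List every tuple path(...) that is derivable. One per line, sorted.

path(b,b)
path(b,d)
path(b,f)
path(b,g)
path(b,h)
path(b,j)
path(d,b)
path(d,d)
path(d,f)
path(d,g)
path(d,h)
path(d,j)
path(f,b)
path(f,d)
path(f,f)
path(f,g)
path(f,h)
path(f,j)
path(g,b)
path(g,d)
path(g,f)
path(g,g)
path(g,h)
path(g,j)
path(h,b)
path(h,d)
path(h,f)
path(h,g)
path(h,h)
path(h,j)

round 1: derive flow(b,b) via R0 from road(b,b)
round 1: derive flow(b,f) via R0 from road(b,f)
round 1: derive flow(d,d) via R0 from road(d,d)
round 1: derive flow(d,g) via R0 from road(d,g)
round 1: derive flow(f,d) via R0 from road(f,d)
round 1: derive flow(f,f) via R0 from road(f,f)
round 1: derive flow(g,b) via R0 from road(g,b)
round 1: derive flow(g,d) via R0 from road(g,d)
round 1: derive flow(g,g) via R0 from road(g,g)
round 1: derive flow(g,h) via R0 from road(g,h)
round 1: derive flow(g,j) via R0 from road(g,j)
round 1: derive flow(h,b) via R0 from road(h,b)
round 1: derive flow(h,f) via R0 from road(h,f)
round 1: derive flow(h,g) via R0 from road(h,g)
round 1: derive path(b,b) via R2 from road(b,b)
round 1: derive path(b,f) via R2 from road(b,f)
round 1: derive path(d,d) via R2 from road(d,d)
round 1: derive path(d,g) via R2 from road(d,g)
round 1: derive path(f,d) via R2 from road(f,d)
round 1: derive path(f,f) via R2 from road(f,f)
round 1: derive path(g,b) via R2 from road(g,b)
round 1: derive path(g,d) via R2 from road(g,d)
round 1: derive path(g,g) via R2 from road(g,g)
round 1: derive path(g,h) via R2 from road(g,h)
round 1: derive path(g,j) via R2 from road(g,j)
round 1: derive path(h,b) via R2 from road(h,b)
round 1: derive path(h,f) via R2 from road(h,f)
round 1: derive path(h,g) via R2 from road(h,g)
round 2: derive flow(b,d) via R1 from flow(b,f), road(f,d)
round 2: derive flow(d,b) via R1 from flow(d,g), road(g,b)
round 2: derive flow(d,h) via R1 from flow(d,g), road(g,h)
round 2: derive flow(d,j) via R1 from flow(d,g), road(g,j)
round 2: derive flow(f,g) via R1 from flow(f,d), road(d,g)
round 2: derive flow(g,f) via R1 from flow(g,b), road(b,f)
round 2: derive flow(h,d) via R1 from flow(h,f), road(f,d)
round 2: derive flow(h,h) via R1 from flow(h,g), road(g,h)
round 2: derive flow(h,j) via R1 from flow(h,g), road(g,j)
round 2: derive path(b,d) via R3 from path(b,f), road(f,d)
round 2: derive path(d,b) via R3 from path(d,g), road(g,b)
round 2: derive path(d,h) via R3 from path(d,g), road(g,h)
round 2: derive path(d,j) via R3 from path(d,g), road(g,j)
round 2: derive path(f,g) via R3 from path(f,d), road(d,g)
round 2: derive path(g,f) via R3 from path(g,b), road(b,f)
round 2: derive path(h,d) via R3 from path(h,f), road(f,d)
round 2: derive path(h,h) via R3 from path(h,g), road(g,h)
round 2: derive path(h,j) via R3 from path(h,g), road(g,j)
round 3: derive flow(b,g) via R1 from flow(b,d), road(d,g)
round 3: derive flow(d,f) via R1 from flow(d,b), road(b,f)
round 3: derive flow(f,b) via R1 from flow(f,g), road(g,b)
round 3: derive flow(f,h) via R1 from flow(f,g), road(g,h)
round 3: derive flow(f,j) via R1 from flow(f,g), road(g,j)
round 3: derive path(b,g) via R3 from path(b,d), road(d,g)
round 3: derive path(d,f) via R3 from path(d,b), road(b,f)
round 3: derive path(f,b) via R3 from path(f,g), road(g,b)
round 3: derive path(f,h) via R3 from path(f,g), road(g,h)
round 3: derive path(f,j) via R3 from path(f,g), road(g,j)
round 4: derive flow(b,h) via R1 from flow(b,g), road(g,h)
round 4: derive flow(b,j) via R1 from flow(b,g), road(g,j)
round 4: derive path(b,h) via R3 from path(b,g), road(g,h)
round 4: derive path(b,j) via R3 from path(b,g), road(g,j)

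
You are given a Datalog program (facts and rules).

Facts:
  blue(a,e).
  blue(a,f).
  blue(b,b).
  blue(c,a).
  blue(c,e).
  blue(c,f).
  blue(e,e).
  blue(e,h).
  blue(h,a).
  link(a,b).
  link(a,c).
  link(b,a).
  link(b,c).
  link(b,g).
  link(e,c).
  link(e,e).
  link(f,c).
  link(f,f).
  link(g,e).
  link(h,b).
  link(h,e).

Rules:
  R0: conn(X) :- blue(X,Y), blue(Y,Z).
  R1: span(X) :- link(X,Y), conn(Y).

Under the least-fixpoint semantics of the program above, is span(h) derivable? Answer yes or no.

yes

round 1: derive conn(a) via R0 from blue(a,e), blue(e,e)
round 1: derive conn(b) via R0 from blue(b,b), blue(b,b)
round 1: derive conn(c) via R0 from blue(c,a), blue(a,e)
round 1: derive conn(e) via R0 from blue(e,e), blue(e,e)
round 1: derive conn(h) via R0 from blue(h,a), blue(a,e)
round 2: derive span(a) via R1 from link(a,b), conn(b)
round 2: derive span(b) via R1 from link(b,a), conn(a)
round 2: derive span(e) via R1 from link(e,c), conn(c)
round 2: derive span(f) via R1 from link(f,c), conn(c)
round 2: derive span(g) via R1 from link(g,e), conn(e)
round 2: derive span(h) via R1 from link(h,b), conn(b)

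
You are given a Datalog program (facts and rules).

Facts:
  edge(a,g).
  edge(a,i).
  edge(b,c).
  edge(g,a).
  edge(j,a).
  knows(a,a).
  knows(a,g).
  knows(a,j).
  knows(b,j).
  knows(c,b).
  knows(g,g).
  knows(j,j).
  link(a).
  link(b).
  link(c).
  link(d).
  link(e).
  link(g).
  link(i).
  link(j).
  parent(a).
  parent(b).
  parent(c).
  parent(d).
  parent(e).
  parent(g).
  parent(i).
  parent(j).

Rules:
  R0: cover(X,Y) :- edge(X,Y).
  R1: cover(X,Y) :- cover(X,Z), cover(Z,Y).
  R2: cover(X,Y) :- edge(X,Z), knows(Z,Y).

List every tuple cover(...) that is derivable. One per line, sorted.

cover(a,a)
cover(a,g)
cover(a,i)
cover(a,j)
cover(b,b)
cover(b,c)
cover(g,a)
cover(g,g)
cover(g,i)
cover(g,j)
cover(j,a)
cover(j,g)
cover(j,i)
cover(j,j)

round 1: derive cover(a,g) via R0 from edge(a,g)
round 1: derive cover(a,i) via R0 from edge(a,i)
round 1: derive cover(b,c) via R0 from edge(b,c)
round 1: derive cover(g,a) via R0 from edge(g,a)
round 1: derive cover(j,a) via R0 from edge(j,a)
round 1: derive cover(b,b) via R2 from edge(b,c), knows(c,b)
round 1: derive cover(g,g) via R2 from edge(g,a), knows(a,g)
round 1: derive cover(g,j) via R2 from edge(g,a), knows(a,j)
round 1: derive cover(j,g) via R2 from edge(j,a), knows(a,g)
round 1: derive cover(j,j) via R2 from edge(j,a), knows(a,j)
round 2: derive cover(a,a) via R1 from cover(a,g), cover(g,a)
round 2: derive cover(a,j) via R1 from cover(a,g), cover(g,j)
round 2: derive cover(g,i) via R1 from cover(g,a), cover(a,i)
round 2: derive cover(j,i) via R1 from cover(j,a), cover(a,i)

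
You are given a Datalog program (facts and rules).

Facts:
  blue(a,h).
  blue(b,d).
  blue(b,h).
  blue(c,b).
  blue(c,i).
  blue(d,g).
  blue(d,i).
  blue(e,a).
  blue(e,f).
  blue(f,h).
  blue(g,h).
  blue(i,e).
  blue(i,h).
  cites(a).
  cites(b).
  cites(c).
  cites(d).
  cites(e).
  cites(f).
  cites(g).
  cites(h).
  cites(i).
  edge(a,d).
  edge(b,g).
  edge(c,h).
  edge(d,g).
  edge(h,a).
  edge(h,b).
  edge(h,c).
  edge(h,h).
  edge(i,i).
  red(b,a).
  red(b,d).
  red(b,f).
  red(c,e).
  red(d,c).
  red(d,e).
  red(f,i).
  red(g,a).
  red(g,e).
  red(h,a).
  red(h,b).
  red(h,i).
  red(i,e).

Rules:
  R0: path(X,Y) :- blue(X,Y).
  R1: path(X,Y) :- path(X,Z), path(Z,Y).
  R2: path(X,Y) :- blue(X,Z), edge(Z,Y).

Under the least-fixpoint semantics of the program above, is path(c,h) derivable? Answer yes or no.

round 1: derive path(a,h) via R0 from blue(a,h)
round 1: derive path(b,d) via R0 from blue(b,d)
round 1: derive path(b,h) via R0 from blue(b,h)
round 1: derive path(c,b) via R0 from blue(c,b)
round 1: derive path(c,i) via R0 from blue(c,i)
round 1: derive path(d,g) via R0 from blue(d,g)
round 1: derive path(d,i) via R0 from blue(d,i)
round 1: derive path(e,a) via R0 from blue(e,a)
round 1: derive path(e,f) via R0 from blue(e,f)
round 1: derive path(f,h) via R0 from blue(f,h)
round 1: derive path(g,h) via R0 from blue(g,h)
round 1: derive path(i,e) via R0 from blue(i,e)
round 1: derive path(i,h) via R0 from blue(i,h)
round 1: derive path(a,a) via R2 from blue(a,h), edge(h,a)
round 1: derive path(a,b) via R2 from blue(a,h), edge(h,b)
round 1: derive path(a,c) via R2 from blue(a,h), edge(h,c)
round 1: derive path(b,a) via R2 from blue(b,h), edge(h,a)
round 1: derive path(b,b) via R2 from blue(b,h), edge(h,b)
round 1: derive path(b,c) via R2 from blue(b,h), edge(h,c)
round 1: derive path(b,g) via R2 from blue(b,d), edge(d,g)
round 1: derive path(c,g) via R2 from blue(c,b), edge(b,g)
round 1: derive path(e,d) via R2 from blue(e,a), edge(a,d)
round 1: derive path(f,a) via R2 from blue(f,h), edge(h,a)
round 1: derive path(f,b) via R2 from blue(f,h), edge(h,b)
round 1: derive path(f,c) via R2 from blue(f,h), edge(h,c)
round 1: derive path(g,a) via R2 from blue(g,h), edge(h,a)
round 1: derive path(g,b) via R2 from blue(g,h), edge(h,b)
round 1: derive path(g,c) via R2 from blue(g,h), edge(h,c)
round 1: derive path(i,a) via R2 from blue(i,h), edge(h,a)
round 1: derive path(i,b) via R2 from blue(i,h), edge(h,b)
round 1: derive path(i,c) via R2 from blue(i,h), edge(h,c)
round 2: derive path(a,d) via R1 from path(a,b), path(b,d)
round 2: derive path(a,g) via R1 from path(a,b), path(b,g)
round 2: derive path(a,i) via R1 from path(a,c), path(c,i)
round 2: derive path(b,i) via R1 from path(b,c), path(c,i)
round 2: derive path(c,a) via R1 from path(c,b), path(b,a)
round 2: derive path(c,c) via R1 from path(c,b), path(b,c)
round 2: derive path(c,d) via R1 from path(c,b), path(b,d)
round 2: derive path(c,e) via R1 from path(c,i), path(i,e)
round 2: derive path(c,h) via R1 from path(c,b), path(b,h)
round 2: derive path(d,a) via R1 from path(d,g), path(g,a)
round 2: derive path(d,b) via R1 from path(d,g), path(g,b)
round 2: derive path(d,c) via R1 from path(d,g), path(g,c)
round 2: derive path(d,e) via R1 from path(d,i), path(i,e)
round 2: derive path(d,h) via R1 from path(d,g), path(g,h)
round 2: derive path(e,b) via R1 from path(e,a), path(a,b)
round 2: derive path(e,c) via R1 from path(e,a), path(a,c)
round 2: derive path(e,g) via R1 from path(e,d), path(d,g)
round 2: derive path(e,h) via R1 from path(e,a), path(a,h)
round 2: derive path(e,i) via R1 from path(e,d), path(d,i)
round 2: derive path(f,d) via R1 from path(f,b), path(b,d)
round 2: derive path(f,g) via R1 from path(f,b), path(b,g)
round 2: derive path(f,i) via R1 from path(f,c), path(c,i)
round 2: derive path(g,d) via R1 from path(g,b), path(b,d)
round 2: derive path(g,g) via R1 from path(g,b), path(b,g)
round 2: derive path(g,i) via R1 from path(g,c), path(c,i)
round 2: derive path(i,d) via R1 from path(i,b), path(b,d)
round 2: derive path(i,f) via R1 from path(i,e), path(e,f)
round 2: derive path(i,g) via R1 from path(i,b), path(b,g)
round 2: derive path(i,i) via R1 from path(i,c), path(c,i)
round 3: derive path(a,e) via R1 from path(a,c), path(c,e)
round 3: derive path(a,f) via R1 from path(a,i), path(i,f)
round 3: derive path(b,e) via R1 from path(b,c), path(c,e)
round 3: derive path(b,f) via R1 from path(b,i), path(i,f)
round 3: derive path(c,f) via R1 from path(c,e), path(e,f)
round 3: derive path(d,d) via R1 from path(d,a), path(a,d)
round 3: derive path(d,f) via R1 from path(d,e), path(e,f)
round 3: derive path(e,e) via R1 from path(e,c), path(c,e)
round 3: derive path(f,e) via R1 from path(f,c), path(c,e)
round 3: derive path(f,f) via R1 from path(f,i), path(i,f)
round 3: derive path(g,e) via R1 from path(g,c), path(c,e)
round 3: derive path(g,f) via R1 from path(g,i), path(i,f)

yes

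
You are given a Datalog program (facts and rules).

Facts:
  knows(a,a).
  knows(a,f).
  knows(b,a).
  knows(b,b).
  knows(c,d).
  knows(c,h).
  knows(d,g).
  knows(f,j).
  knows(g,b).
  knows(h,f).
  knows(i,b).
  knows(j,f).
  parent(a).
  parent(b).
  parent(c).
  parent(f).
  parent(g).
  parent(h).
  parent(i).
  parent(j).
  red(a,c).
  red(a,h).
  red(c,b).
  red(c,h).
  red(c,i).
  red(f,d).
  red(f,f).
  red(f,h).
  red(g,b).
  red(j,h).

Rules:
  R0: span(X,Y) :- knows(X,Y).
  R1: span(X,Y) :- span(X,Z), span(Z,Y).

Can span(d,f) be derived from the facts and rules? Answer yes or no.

yes

round 1: derive span(a,a) via R0 from knows(a,a)
round 1: derive span(a,f) via R0 from knows(a,f)
round 1: derive span(b,a) via R0 from knows(b,a)
round 1: derive span(b,b) via R0 from knows(b,b)
round 1: derive span(c,d) via R0 from knows(c,d)
round 1: derive span(c,h) via R0 from knows(c,h)
round 1: derive span(d,g) via R0 from knows(d,g)
round 1: derive span(f,j) via R0 from knows(f,j)
round 1: derive span(g,b) via R0 from knows(g,b)
round 1: derive span(h,f) via R0 from knows(h,f)
round 1: derive span(i,b) via R0 from knows(i,b)
round 1: derive span(j,f) via R0 from knows(j,f)
round 2: derive span(a,j) via R1 from span(a,f), span(f,j)
round 2: derive span(b,f) via R1 from span(b,a), span(a,f)
round 2: derive span(c,f) via R1 from span(c,h), span(h,f)
round 2: derive span(c,g) via R1 from span(c,d), span(d,g)
round 2: derive span(d,b) via R1 from span(d,g), span(g,b)
round 2: derive span(f,f) via R1 from span(f,j), span(j,f)
round 2: derive span(g,a) via R1 from span(g,b), span(b,a)
round 2: derive span(h,j) via R1 from span(h,f), span(f,j)
round 2: derive span(i,a) via R1 from span(i,b), span(b,a)
round 2: derive span(j,j) via R1 from span(j,f), span(f,j)
round 3: derive span(b,j) via R1 from span(b,a), span(a,j)
round 3: derive span(c,a) via R1 from span(c,g), span(g,a)
round 3: derive span(c,b) via R1 from span(c,d), span(d,b)
round 3: derive span(c,j) via R1 from span(c,f), span(f,j)
round 3: derive span(d,a) via R1 from span(d,b), span(b,a)
round 3: derive span(d,f) via R1 from span(d,b), span(b,f)
round 3: derive span(g,f) via R1 from span(g,a), span(a,f)
round 3: derive span(g,j) via R1 from span(g,a), span(a,j)
round 3: derive span(i,f) via R1 from span(i,a), span(a,f)
round 3: derive span(i,j) via R1 from span(i,a), span(a,j)
round 4: derive span(d,j) via R1 from span(d,a), span(a,j)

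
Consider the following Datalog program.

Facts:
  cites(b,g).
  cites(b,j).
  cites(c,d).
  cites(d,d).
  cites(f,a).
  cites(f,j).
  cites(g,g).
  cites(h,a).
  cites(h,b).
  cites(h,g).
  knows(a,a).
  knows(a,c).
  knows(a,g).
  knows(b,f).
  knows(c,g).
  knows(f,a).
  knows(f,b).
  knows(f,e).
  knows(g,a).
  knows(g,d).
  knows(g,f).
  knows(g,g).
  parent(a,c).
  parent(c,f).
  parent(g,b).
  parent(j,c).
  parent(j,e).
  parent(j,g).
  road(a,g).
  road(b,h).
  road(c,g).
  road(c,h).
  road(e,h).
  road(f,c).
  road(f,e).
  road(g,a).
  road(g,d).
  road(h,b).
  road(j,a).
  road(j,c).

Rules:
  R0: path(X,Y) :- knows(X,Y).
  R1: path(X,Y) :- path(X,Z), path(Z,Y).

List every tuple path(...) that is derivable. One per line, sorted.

path(a,a)
path(a,b)
path(a,c)
path(a,d)
path(a,e)
path(a,f)
path(a,g)
path(b,a)
path(b,b)
path(b,c)
path(b,d)
path(b,e)
path(b,f)
path(b,g)
path(c,a)
path(c,b)
path(c,c)
path(c,d)
path(c,e)
path(c,f)
path(c,g)
path(f,a)
path(f,b)
path(f,c)
path(f,d)
path(f,e)
path(f,f)
path(f,g)
path(g,a)
path(g,b)
path(g,c)
path(g,d)
path(g,e)
path(g,f)
path(g,g)

round 1: derive path(a,a) via R0 from knows(a,a)
round 1: derive path(a,c) via R0 from knows(a,c)
round 1: derive path(a,g) via R0 from knows(a,g)
round 1: derive path(b,f) via R0 from knows(b,f)
round 1: derive path(c,g) via R0 from knows(c,g)
round 1: derive path(f,a) via R0 from knows(f,a)
round 1: derive path(f,b) via R0 from knows(f,b)
round 1: derive path(f,e) via R0 from knows(f,e)
round 1: derive path(g,a) via R0 from knows(g,a)
round 1: derive path(g,d) via R0 from knows(g,d)
round 1: derive path(g,f) via R0 from knows(g,f)
round 1: derive path(g,g) via R0 from knows(g,g)
round 2: derive path(a,d) via R1 from path(a,g), path(g,d)
round 2: derive path(a,f) via R1 from path(a,g), path(g,f)
round 2: derive path(b,a) via R1 from path(b,f), path(f,a)
round 2: derive path(b,b) via R1 from path(b,f), path(f,b)
round 2: derive path(b,e) via R1 from path(b,f), path(f,e)
round 2: derive path(c,a) via R1 from path(c,g), path(g,a)
round 2: derive path(c,d) via R1 from path(c,g), path(g,d)
round 2: derive path(c,f) via R1 from path(c,g), path(g,f)
round 2: derive path(f,c) via R1 from path(f,a), path(a,c)
round 2: derive path(f,f) via R1 from path(f,b), path(b,f)
round 2: derive path(f,g) via R1 from path(f,a), path(a,g)
round 2: derive path(g,b) via R1 from path(g,f), path(f,b)
round 2: derive path(g,c) via R1 from path(g,a), path(a,c)
round 2: derive path(g,e) via R1 from path(g,f), path(f,e)
round 3: derive path(a,b) via R1 from path(a,f), path(f,b)
round 3: derive path(a,e) via R1 from path(a,f), path(f,e)
round 3: derive path(b,c) via R1 from path(b,a), path(a,c)
round 3: derive path(b,d) via R1 from path(b,a), path(a,d)
round 3: derive path(b,g) via R1 from path(b,a), path(a,g)
round 3: derive path(c,b) via R1 from path(c,f), path(f,b)
round 3: derive path(c,c) via R1 from path(c,a), path(a,c)
round 3: derive path(c,e) via R1 from path(c,f), path(f,e)
round 3: derive path(f,d) via R1 from path(f,a), path(a,d)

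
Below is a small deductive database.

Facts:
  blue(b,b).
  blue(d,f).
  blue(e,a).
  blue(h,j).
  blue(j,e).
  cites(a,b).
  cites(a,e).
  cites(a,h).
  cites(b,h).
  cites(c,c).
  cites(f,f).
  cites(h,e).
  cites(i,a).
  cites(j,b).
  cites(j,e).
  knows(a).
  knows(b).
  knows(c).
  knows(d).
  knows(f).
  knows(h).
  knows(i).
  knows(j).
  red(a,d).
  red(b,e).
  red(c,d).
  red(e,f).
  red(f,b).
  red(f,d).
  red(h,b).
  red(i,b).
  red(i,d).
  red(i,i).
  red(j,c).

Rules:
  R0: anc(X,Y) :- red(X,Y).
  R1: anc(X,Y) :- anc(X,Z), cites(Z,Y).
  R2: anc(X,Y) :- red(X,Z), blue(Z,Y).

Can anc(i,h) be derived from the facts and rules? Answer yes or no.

yes

round 1: derive anc(a,d) via R0 from red(a,d)
round 1: derive anc(b,e) via R0 from red(b,e)
round 1: derive anc(c,d) via R0 from red(c,d)
round 1: derive anc(e,f) via R0 from red(e,f)
round 1: derive anc(f,b) via R0 from red(f,b)
round 1: derive anc(f,d) via R0 from red(f,d)
round 1: derive anc(h,b) via R0 from red(h,b)
round 1: derive anc(i,b) via R0 from red(i,b)
round 1: derive anc(i,d) via R0 from red(i,d)
round 1: derive anc(i,i) via R0 from red(i,i)
round 1: derive anc(j,c) via R0 from red(j,c)
round 1: derive anc(a,f) via R2 from red(a,d), blue(d,f)
round 1: derive anc(b,a) via R2 from red(b,e), blue(e,a)
round 1: derive anc(c,f) via R2 from red(c,d), blue(d,f)
round 1: derive anc(f,f) via R2 from red(f,d), blue(d,f)
round 1: derive anc(i,f) via R2 from red(i,d), blue(d,f)
round 2: derive anc(b,b) via R1 from anc(b,a), cites(a,b)
round 2: derive anc(b,h) via R1 from anc(b,a), cites(a,h)
round 2: derive anc(f,h) via R1 from anc(f,b), cites(b,h)
round 2: derive anc(h,h) via R1 from anc(h,b), cites(b,h)
round 2: derive anc(i,a) via R1 from anc(i,i), cites(i,a)
round 2: derive anc(i,h) via R1 from anc(i,b), cites(b,h)
round 3: derive anc(f,e) via R1 from anc(f,h), cites(h,e)
round 3: derive anc(h,e) via R1 from anc(h,h), cites(h,e)
round 3: derive anc(i,e) via R1 from anc(i,a), cites(a,e)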